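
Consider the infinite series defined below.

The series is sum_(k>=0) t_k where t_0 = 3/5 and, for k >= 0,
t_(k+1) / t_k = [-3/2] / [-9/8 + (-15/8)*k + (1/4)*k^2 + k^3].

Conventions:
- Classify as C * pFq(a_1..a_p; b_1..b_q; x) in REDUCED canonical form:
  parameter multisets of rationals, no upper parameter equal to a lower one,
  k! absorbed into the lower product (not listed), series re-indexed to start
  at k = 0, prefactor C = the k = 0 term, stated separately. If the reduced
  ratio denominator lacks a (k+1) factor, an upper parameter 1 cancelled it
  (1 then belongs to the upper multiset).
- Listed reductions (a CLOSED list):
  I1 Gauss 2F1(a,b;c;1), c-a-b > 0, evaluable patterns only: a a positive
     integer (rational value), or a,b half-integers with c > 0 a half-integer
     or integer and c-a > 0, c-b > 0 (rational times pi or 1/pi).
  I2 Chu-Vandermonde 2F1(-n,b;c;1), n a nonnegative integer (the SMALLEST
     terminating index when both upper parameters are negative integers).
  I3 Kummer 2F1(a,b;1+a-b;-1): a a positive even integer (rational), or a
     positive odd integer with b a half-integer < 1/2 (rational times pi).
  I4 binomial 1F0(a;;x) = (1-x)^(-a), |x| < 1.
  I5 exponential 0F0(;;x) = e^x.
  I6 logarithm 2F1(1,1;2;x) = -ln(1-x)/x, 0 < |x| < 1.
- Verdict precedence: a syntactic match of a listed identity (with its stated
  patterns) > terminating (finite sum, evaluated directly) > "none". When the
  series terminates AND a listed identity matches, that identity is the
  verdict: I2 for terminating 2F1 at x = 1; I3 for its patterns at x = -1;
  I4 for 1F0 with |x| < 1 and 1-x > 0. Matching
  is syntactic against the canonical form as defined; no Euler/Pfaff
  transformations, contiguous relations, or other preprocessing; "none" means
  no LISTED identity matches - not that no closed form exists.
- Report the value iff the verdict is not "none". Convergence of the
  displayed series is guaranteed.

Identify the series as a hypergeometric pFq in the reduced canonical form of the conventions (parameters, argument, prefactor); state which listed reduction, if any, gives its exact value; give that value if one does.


With C = 3/5: the canonical form is 0F2(-; -3/2, 3/4; -3/2). Verdict: no listed reduction: x = -3/2 and upper {-} fail every I1-I6 pattern.

First insight: with t_0 = 3/5, the expanded ratio factors over Q; prefactor 3/5, roots give parameters.
Adjacent-term ratio: r(k) = (-3/2) * 1 / [(k-3/2) (k+3/4) (k+1)] - rational in k, leading ratio (-3/2); with t_0 = 3/5, classification follows.


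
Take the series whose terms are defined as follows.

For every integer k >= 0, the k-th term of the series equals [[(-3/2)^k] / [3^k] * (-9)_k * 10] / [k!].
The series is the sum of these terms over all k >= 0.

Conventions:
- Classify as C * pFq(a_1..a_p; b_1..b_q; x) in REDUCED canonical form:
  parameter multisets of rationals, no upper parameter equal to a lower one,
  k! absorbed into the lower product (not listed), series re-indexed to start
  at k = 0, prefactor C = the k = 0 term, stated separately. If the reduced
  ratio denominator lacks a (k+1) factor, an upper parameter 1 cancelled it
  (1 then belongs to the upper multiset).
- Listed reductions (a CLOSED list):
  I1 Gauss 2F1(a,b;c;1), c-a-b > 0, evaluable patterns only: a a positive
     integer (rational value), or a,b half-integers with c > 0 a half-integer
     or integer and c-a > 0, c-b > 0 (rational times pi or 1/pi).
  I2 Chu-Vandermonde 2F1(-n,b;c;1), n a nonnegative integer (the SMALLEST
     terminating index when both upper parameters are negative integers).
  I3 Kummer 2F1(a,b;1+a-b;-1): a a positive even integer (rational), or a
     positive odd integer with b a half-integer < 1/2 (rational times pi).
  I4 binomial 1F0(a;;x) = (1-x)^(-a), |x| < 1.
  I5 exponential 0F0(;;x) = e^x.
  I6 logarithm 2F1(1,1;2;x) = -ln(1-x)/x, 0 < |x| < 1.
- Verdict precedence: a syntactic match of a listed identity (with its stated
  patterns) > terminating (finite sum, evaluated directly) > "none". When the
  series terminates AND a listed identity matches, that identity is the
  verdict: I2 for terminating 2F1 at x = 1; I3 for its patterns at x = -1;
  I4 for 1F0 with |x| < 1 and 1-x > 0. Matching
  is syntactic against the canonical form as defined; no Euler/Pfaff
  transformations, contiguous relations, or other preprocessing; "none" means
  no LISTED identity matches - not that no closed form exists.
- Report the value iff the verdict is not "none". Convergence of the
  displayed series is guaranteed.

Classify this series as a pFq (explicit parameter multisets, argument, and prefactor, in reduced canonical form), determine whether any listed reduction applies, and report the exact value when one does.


Canonical form: C = 10 times 1F0 with upper {-9}, lower {-}, x = -1/2. Verdict: the I4 binomial reduction fires (the 1F0 binomial series: exponent 9, x = -1/2). Its exact value is 98415/256.

Key observation: t_0 = 10 here, and the two k-th powers (C = 10) combine into one argument.
Step ratio: r(k) = (-1/2) * (k-9) / [(k+1)] - rational in k, leading ratio (-1/2); with t_0 = 10, classification follows.


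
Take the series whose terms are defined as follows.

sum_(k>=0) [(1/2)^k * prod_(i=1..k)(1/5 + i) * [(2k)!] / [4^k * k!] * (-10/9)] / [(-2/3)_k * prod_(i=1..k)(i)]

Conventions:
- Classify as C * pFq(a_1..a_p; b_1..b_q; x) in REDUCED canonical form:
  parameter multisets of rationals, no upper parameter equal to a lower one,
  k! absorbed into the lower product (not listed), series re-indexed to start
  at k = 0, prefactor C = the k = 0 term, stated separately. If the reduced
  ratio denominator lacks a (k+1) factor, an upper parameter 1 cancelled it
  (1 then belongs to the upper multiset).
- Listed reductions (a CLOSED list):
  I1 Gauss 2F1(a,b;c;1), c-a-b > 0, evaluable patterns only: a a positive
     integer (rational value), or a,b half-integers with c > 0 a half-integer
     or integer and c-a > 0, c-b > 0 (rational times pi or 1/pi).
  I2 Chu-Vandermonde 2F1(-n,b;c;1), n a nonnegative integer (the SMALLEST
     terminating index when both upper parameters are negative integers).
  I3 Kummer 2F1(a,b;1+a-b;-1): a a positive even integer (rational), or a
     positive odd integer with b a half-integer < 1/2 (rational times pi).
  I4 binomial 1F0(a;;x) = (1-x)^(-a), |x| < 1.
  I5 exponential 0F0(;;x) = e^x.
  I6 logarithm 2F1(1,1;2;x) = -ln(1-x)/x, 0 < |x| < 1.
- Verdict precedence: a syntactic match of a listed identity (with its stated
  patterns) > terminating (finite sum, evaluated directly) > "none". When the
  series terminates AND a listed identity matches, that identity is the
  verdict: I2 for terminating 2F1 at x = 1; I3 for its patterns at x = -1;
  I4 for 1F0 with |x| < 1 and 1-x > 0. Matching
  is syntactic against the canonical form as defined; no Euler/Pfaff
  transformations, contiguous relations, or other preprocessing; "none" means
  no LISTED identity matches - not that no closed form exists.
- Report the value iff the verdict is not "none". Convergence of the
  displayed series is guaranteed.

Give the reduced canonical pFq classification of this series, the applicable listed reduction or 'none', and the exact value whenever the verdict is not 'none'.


With C = -10/9: the canonical form is 2F1(1/2, 6/5; -2/3; 1/2). Verdict: none here - no I1-I6 shape fits x = 1/2 with lower {-2/3}.

First insight: with t_0 = -10/9, the product of the first k integers (C = -10/9) is k!.
Adjacent-term ratio: r(k) = (1/2) * (k+1/2) (k+6/5) / [(k-2/3) (k+1)] - rational; roots negated = parameters, x = (1/2), C = -10/9.


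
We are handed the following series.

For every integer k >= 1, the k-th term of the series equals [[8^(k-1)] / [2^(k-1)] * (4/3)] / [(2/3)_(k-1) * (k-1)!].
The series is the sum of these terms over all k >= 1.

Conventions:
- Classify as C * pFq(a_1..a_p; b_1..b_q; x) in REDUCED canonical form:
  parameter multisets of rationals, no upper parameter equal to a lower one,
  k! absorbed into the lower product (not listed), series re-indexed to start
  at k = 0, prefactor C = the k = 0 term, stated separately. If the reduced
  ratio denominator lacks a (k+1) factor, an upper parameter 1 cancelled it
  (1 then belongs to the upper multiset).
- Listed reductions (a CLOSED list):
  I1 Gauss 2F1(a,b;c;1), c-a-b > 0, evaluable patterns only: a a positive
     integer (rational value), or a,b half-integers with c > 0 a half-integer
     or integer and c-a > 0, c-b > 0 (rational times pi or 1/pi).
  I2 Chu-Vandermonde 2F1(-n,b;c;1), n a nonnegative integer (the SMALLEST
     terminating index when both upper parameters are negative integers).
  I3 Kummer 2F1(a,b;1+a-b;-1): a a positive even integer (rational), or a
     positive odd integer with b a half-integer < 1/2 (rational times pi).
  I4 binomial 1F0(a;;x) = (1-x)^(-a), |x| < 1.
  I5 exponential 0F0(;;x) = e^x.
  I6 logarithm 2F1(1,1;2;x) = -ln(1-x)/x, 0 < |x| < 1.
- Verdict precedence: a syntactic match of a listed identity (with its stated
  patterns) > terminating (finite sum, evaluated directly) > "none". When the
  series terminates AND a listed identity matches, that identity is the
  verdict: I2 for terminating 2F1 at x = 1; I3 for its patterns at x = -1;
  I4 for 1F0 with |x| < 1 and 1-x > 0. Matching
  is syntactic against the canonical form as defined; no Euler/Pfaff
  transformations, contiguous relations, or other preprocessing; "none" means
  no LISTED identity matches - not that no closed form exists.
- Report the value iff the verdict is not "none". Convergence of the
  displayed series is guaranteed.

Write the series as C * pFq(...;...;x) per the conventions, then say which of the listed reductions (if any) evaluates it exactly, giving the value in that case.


Structural cue: x = 4 and the two k-th powers (prefactor 4/3) combine into one argument.
Consecutive-term ratio: r(k) = 4 * 1 / [(k+2/3) (k+1)] ; factor over Q: parameters, x = 4, and C = 4/3.

With C = 4/3: the canonical form is 0F1(-; 2/3; 4). Verdict: none. A 0F1 with upper {-} fits none of I1-I6 at x = 4; the sum runs forever.


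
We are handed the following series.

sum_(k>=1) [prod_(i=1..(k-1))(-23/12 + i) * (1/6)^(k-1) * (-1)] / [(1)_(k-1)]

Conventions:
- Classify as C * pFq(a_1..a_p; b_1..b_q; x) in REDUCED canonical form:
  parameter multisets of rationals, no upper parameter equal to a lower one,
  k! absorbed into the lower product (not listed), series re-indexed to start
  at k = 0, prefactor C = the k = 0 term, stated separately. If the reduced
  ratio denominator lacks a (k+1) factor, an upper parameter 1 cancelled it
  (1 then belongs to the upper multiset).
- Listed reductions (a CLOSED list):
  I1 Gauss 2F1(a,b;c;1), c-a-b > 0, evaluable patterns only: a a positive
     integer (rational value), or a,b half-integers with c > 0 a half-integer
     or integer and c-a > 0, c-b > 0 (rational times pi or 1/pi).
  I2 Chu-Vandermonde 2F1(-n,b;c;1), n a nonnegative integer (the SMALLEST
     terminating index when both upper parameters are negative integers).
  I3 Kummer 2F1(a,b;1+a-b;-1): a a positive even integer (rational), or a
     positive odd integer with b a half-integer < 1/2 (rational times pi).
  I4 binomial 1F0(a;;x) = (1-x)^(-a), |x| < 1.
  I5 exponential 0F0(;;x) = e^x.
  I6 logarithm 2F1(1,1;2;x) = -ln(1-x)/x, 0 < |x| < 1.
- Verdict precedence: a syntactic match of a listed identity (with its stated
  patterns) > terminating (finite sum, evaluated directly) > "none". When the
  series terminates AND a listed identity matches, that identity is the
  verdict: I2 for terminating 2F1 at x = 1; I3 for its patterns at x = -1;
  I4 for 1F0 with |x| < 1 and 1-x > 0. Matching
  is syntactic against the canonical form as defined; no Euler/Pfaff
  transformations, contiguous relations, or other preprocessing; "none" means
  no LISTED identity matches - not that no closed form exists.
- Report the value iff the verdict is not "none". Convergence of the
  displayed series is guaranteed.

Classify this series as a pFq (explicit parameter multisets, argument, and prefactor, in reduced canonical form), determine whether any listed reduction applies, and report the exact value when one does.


Reduced: x = 1/6, 1F0, upper = {-11/12}, lower = {-}, C = -1. Verdict (x = 1/6): the binomial series (I4) applies (the 1F0 binomial series: exponent 11/12, x = 1/6). Value: (-1) * (5/6)^(11/12).

Key step: t_0 = -1 here, and (1)_k (C = -1, x = 1/6) is k! itself.
Consecutive-term ratio: r(k) = (1/6) * (k-11/12) / [(k+1)] ; factor over Q: parameters, x = (1/6), and C = -1.


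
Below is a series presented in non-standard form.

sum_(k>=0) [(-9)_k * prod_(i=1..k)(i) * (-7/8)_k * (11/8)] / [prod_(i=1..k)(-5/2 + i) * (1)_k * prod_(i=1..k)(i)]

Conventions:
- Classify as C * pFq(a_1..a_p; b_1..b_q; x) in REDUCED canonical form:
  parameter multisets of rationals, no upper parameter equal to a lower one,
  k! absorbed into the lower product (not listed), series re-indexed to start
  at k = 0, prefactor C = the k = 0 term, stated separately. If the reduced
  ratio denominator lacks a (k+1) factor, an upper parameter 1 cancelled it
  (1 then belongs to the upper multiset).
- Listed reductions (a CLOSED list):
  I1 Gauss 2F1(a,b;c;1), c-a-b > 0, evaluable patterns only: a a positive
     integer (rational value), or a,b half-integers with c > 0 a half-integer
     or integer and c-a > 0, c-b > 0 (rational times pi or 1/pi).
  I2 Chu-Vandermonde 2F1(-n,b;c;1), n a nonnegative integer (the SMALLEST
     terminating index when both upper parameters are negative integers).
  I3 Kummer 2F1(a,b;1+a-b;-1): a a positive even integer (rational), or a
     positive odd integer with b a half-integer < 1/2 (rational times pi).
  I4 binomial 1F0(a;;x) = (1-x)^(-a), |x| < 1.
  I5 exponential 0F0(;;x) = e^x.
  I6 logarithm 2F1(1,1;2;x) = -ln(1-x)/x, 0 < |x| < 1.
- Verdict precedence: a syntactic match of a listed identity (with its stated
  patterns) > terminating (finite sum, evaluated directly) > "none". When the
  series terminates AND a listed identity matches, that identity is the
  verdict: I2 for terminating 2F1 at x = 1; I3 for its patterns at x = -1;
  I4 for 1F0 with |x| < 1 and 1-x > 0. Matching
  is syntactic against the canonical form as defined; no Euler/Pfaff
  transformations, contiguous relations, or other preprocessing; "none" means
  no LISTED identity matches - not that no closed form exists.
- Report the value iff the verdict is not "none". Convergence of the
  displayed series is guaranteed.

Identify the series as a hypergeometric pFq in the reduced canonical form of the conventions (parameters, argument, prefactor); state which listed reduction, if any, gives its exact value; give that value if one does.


Classification (C = 11/8): 2F1 with upper {-9, -7/8}, lower {-3/2}, argument x = 1. Verdict (x = 1): Chu-Vandermonde (I2) applies (terminating 2F1 at x = 1 with n = 9, b = -7/8, c = -3/2). Hence: -135209415/27262976.

Structural cue: t_0 = 11/8 here, and the lower running product (C = 11/8, x = 1) is a rising factorial.
Adjacent-term ratio: r(k) = 1 * (k-9) (k-7/8) / [(k-3/2) (k+1)] - rational; roots negated = parameters, x = 1, C = 11/8.


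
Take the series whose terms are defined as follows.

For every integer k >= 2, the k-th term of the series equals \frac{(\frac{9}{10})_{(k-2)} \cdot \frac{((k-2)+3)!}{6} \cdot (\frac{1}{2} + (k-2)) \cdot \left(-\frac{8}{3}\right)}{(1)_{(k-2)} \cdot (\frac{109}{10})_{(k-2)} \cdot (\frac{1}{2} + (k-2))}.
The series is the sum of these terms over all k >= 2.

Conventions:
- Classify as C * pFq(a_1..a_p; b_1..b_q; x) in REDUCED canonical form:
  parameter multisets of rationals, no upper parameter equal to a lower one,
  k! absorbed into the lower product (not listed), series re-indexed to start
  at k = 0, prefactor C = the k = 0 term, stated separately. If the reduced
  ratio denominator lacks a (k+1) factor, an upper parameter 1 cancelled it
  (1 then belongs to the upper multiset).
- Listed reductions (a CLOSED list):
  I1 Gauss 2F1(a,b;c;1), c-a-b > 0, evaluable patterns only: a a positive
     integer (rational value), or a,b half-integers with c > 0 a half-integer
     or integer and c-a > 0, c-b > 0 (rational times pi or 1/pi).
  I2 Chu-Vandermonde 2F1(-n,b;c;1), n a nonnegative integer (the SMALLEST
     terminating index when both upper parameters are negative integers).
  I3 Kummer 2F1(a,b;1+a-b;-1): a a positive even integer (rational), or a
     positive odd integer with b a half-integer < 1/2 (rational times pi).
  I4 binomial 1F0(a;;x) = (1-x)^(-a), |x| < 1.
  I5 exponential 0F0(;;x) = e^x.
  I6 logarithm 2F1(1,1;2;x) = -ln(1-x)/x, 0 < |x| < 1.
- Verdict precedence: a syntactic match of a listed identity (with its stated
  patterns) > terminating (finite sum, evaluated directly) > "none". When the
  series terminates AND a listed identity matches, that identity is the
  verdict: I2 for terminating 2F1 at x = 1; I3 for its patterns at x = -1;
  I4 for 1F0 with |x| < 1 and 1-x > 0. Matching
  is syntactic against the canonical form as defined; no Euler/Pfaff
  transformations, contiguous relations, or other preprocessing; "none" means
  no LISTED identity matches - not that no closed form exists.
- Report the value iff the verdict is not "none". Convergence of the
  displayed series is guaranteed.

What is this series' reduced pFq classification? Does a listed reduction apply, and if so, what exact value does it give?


Classification (C = -\frac{8}{3}): 2F1 with upper {\frac{9}{10}, 4}, lower {\frac{109}{10}}, argument x = 1. Verdict: this is the Gauss summation I1 (x = 1: the Gamma ratio telescopes since c-a-b = 6 > 0 and a = 4 in Z>0). Exact value: -\frac{1778843}{420000}.

The tell: t_0 = -\frac{8}{3} here, and (1)_k (prefactor -8/3) is k! itself.
Consecutive-term ratio: r(k) = 1 * (k+\frac{9}{10}) (k+4) / [(k+\frac{109}{10}) (k+1)] - rational; roots negated = parameters, x = 1, C = -\frac{8}{3}.


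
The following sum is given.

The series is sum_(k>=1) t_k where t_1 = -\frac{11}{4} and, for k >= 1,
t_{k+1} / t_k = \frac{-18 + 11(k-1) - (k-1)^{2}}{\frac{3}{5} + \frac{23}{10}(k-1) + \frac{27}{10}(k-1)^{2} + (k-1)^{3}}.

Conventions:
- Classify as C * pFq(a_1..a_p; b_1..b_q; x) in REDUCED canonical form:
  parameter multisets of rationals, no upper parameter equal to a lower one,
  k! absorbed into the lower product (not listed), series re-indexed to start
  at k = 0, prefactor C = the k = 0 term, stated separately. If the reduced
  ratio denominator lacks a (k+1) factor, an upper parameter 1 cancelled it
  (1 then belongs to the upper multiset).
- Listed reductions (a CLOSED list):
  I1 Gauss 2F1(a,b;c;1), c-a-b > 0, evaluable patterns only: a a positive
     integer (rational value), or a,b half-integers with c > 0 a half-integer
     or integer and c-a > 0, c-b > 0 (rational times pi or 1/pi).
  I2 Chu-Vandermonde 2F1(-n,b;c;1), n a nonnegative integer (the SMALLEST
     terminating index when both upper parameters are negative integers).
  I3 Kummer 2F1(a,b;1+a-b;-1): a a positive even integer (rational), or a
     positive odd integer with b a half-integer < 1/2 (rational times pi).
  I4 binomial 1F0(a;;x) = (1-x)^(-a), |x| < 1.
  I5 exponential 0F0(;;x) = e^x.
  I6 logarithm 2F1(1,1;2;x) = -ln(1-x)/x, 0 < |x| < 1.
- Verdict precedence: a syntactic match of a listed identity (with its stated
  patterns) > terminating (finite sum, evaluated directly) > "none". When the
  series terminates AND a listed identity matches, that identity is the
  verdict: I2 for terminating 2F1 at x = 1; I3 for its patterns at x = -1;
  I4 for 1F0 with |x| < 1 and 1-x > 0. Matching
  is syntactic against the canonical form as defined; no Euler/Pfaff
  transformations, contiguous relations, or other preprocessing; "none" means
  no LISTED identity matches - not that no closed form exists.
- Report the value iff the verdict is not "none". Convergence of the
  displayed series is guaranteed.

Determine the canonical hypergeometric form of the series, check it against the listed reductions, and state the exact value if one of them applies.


The series (x = -1) is 2F2: upper {-9, -2}, lower {\frac{1}{2}, \frac{6}{5}}, prefactor -\frac{11}{4}. Verdict: terminating - upper parameter -2 makes this a finite sum (last index 2), evaluated exactly. Hence: -\frac{81}{4}.

The tell: t_0 being -\frac{11}{4}, factor the ratio over Q (prefactor -11/4): negated roots = parameters.
Step ratio: r(k) = -1 * (k-9) (k-2) / [(k+\frac{1}{2}) (k+\frac{6}{5}) (k+1)] - rational in k, leading ratio -1; with t_0 = -\frac{11}{4}, classification follows.


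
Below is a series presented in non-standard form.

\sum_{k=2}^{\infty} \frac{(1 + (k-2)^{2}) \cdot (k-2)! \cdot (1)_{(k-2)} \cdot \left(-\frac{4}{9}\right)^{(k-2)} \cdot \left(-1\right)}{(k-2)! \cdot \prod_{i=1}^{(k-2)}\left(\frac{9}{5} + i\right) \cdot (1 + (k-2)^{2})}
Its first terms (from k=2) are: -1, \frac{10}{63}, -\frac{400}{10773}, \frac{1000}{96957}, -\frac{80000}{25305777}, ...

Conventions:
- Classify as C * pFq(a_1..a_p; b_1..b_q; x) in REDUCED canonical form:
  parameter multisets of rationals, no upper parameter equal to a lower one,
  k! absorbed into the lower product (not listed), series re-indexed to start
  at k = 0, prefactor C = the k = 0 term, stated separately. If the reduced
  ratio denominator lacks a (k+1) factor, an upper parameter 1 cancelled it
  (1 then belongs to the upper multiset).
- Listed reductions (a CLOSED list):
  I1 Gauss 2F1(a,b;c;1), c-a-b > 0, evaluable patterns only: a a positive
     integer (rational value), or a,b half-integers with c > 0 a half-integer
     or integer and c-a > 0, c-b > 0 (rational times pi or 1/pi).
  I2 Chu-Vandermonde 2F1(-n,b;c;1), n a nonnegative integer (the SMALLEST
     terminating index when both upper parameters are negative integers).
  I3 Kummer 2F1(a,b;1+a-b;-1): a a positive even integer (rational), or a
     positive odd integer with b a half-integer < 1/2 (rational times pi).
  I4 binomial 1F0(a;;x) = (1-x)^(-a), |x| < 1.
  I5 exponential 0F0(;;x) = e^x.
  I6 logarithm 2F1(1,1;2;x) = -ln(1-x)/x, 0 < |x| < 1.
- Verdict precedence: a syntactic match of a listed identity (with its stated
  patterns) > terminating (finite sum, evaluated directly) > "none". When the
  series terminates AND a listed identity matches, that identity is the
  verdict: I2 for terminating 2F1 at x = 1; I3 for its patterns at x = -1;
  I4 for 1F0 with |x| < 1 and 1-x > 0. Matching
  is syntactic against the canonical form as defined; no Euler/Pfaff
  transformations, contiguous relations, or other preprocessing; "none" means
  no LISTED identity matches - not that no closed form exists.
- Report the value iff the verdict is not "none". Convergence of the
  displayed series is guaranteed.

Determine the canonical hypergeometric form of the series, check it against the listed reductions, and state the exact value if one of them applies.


At argument -\frac{4}{9}: a 2F1 with upper {1, 1}, lower {\frac{14}{5}}, scaled by C = -1. Verdict: none - this 2F1 at x = -\frac{4}{9} matches no listed pattern, and upper {1, 1} holds no stopper.

Key step: from the first term -1: the lower running product (C = -1) is a rising factorial.
Ratio: r(k) = -\frac{4}{9} * (k+1) (k+1) / [(k+\frac{14}{5}) (k+1)] - poly over poly, x = -\frac{4}{9} from leading terms; C = -1 at k = 0.


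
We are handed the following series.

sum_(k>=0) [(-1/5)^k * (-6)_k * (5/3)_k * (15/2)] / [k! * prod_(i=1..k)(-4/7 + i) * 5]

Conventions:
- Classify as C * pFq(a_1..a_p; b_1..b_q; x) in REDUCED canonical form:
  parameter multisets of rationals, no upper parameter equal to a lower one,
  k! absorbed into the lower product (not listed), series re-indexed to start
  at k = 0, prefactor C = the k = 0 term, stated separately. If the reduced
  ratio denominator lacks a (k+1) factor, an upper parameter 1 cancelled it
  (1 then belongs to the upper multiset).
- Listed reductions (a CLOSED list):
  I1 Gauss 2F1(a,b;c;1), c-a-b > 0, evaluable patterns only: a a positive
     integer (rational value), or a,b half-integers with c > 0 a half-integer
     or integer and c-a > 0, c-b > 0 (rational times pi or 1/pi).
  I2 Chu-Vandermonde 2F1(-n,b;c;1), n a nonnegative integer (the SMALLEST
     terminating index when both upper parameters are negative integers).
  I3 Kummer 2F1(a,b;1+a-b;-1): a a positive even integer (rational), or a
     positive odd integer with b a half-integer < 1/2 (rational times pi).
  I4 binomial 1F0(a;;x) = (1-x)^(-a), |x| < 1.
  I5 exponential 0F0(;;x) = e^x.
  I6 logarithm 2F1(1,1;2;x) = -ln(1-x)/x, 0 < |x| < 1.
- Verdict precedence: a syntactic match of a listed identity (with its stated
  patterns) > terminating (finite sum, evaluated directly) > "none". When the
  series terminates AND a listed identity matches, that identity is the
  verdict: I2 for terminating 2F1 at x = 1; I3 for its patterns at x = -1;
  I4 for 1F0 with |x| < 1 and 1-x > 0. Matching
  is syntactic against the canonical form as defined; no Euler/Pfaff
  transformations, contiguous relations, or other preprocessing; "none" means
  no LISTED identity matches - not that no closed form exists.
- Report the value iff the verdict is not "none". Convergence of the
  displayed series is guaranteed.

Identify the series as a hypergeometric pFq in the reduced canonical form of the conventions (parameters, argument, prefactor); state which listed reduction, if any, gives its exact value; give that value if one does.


Prefactor 3/2, argument -1/5: 2F1 with upper {-6, 5/3} over lower {3/7}. Verdict: terminating. (-6)_k vanishes past k = 6, leaving a 7-term sum, computed directly. Exact value: 73496670467/4025446875.

Structural cue: x = (-1/5) and the constant factors (prefactor 3/2) combine into one prefactor.
Term ratio: r(k) = (-1/5) * (k-6) (k+5/3) / [(k+3/7) (k+1)] - rational in k. x = (-1/5); t_0 = 3/2; negate the roots.


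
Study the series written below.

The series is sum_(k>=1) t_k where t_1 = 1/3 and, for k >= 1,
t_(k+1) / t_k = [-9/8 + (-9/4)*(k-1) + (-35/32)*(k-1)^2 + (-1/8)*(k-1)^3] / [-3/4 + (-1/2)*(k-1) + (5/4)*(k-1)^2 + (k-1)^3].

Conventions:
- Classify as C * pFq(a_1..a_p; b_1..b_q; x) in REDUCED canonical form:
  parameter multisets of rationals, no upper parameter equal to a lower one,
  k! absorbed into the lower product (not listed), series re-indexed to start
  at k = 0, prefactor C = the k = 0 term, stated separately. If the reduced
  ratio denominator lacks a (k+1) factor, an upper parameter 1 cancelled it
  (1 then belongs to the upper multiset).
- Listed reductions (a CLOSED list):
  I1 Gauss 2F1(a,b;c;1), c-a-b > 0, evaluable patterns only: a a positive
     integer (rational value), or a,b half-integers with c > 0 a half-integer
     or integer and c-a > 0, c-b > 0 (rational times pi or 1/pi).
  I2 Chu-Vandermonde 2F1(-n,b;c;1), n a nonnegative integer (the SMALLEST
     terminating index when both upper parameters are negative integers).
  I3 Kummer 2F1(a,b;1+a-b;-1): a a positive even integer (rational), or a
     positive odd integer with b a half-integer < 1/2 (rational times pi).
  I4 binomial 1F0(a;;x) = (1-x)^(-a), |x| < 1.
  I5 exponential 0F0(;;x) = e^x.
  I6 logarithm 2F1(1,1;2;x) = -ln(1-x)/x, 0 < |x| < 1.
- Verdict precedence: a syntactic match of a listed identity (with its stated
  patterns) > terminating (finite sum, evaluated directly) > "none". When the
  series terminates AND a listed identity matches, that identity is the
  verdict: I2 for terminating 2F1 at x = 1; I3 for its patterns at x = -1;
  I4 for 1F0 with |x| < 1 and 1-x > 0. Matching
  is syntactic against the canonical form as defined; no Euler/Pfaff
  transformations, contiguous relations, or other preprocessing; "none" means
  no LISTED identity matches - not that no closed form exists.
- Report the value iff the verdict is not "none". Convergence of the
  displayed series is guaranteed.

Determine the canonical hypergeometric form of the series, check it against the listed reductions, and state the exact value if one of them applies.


Prefactor 1/3, argument -1/8: 3F2 with upper {3/4, 2, 6} over lower {-3/4, 1}. Verdict: none. A 3F2 with upper {3/4, 2, 6} fits none of I1-I6 at x = -1/8; the sum runs forever.

Key step: t_0 being 1/3, roots of the ratio polynomials (prefactor 1/3) are the negated parameters.
Ratio: r(k) = (-1/8) * (k+3/4) (k+2) (k+6) / [(k-3/4) (k+1) (k+1)] - rational in k, leading ratio (-1/8); with t_0 = 1/3, classification follows.


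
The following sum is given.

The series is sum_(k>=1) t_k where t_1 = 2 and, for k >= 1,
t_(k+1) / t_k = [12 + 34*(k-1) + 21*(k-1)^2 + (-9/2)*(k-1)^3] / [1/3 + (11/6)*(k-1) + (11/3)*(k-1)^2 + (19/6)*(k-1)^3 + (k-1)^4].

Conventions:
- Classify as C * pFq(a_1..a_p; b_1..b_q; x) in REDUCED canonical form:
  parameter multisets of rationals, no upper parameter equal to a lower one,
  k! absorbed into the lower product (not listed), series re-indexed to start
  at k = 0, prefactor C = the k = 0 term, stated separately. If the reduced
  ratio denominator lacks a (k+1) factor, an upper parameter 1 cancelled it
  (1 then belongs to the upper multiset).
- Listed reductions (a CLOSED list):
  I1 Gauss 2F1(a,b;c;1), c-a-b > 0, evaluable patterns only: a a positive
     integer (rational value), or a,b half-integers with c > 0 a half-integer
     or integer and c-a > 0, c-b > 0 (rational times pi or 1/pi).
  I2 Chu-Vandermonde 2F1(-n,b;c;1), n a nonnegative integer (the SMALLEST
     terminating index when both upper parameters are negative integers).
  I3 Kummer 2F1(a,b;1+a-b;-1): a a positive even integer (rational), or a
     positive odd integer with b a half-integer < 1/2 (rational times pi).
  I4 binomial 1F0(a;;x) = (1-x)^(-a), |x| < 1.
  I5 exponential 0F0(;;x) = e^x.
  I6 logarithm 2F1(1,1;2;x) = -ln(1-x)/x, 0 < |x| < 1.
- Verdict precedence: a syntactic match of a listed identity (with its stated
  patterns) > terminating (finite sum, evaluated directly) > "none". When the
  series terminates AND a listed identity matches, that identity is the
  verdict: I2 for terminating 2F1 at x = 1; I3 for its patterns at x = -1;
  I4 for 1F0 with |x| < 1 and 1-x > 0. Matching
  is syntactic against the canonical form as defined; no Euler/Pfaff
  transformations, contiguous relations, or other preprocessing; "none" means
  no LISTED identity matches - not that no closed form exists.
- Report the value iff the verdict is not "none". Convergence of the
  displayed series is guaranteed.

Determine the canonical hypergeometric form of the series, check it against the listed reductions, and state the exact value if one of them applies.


With C = 2: the canonical form is 2F2(-6, 2/3; 1/2, 1; -9/2). Verdict: terminating - upper parameter -6 makes this a finite sum (last index 6), evaluated exactly. Exact value: 94156/35.

The tell: from the first term 2: cancel k + 2/3 from the displayed ratio first; then prefactor 2.
Term ratio: r(k) = (-9/2) * (k-6) (k+2/3) / [(k+1/2) (k+1) (k+1)] - poly over poly, x = (-9/2) from leading terms; C = 2 at k = 0.


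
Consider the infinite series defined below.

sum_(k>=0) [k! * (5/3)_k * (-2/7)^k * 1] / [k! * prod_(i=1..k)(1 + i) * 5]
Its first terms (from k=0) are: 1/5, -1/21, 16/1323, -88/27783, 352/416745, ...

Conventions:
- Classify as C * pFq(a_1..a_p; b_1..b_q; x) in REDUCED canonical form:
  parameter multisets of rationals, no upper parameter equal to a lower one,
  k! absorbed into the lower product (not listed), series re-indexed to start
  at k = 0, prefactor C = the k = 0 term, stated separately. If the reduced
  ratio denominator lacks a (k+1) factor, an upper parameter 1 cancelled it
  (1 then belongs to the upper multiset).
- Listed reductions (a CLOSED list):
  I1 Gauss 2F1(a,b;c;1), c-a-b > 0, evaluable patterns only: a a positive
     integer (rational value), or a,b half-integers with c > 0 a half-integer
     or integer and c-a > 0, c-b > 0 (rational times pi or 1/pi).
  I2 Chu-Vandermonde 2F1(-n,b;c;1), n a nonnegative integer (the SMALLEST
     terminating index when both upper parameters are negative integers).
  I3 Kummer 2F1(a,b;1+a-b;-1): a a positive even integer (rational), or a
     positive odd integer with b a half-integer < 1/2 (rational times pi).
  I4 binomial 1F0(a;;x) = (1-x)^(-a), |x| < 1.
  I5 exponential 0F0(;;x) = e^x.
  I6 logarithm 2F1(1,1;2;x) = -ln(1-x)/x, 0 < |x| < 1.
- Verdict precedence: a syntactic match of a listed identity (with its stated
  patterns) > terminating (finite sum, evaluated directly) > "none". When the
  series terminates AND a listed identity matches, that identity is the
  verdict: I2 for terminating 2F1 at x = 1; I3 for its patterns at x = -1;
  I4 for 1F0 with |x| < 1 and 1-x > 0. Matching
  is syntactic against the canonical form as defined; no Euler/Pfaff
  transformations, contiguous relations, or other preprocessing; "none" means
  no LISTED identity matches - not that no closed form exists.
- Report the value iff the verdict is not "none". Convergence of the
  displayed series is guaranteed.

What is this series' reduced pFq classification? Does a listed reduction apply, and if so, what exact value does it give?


This is 1/5 * 2F1(1, 5/3; 2; -2/7) in reduced canonical form. Verdict: none. Every listed pattern misses the 2F1 form at -2/7, upper {1, 5/3}.

Key step: with t_0 = 1/5, the lower running product (C = 1/5, x = -2/7) is a rising factorial.
Term ratio: r(k) = (-2/7) * (k+1) (k+5/3) / [(k+2) (k+1)] - rational in k, leading ratio (-2/7); with t_0 = 1/5, classification follows.


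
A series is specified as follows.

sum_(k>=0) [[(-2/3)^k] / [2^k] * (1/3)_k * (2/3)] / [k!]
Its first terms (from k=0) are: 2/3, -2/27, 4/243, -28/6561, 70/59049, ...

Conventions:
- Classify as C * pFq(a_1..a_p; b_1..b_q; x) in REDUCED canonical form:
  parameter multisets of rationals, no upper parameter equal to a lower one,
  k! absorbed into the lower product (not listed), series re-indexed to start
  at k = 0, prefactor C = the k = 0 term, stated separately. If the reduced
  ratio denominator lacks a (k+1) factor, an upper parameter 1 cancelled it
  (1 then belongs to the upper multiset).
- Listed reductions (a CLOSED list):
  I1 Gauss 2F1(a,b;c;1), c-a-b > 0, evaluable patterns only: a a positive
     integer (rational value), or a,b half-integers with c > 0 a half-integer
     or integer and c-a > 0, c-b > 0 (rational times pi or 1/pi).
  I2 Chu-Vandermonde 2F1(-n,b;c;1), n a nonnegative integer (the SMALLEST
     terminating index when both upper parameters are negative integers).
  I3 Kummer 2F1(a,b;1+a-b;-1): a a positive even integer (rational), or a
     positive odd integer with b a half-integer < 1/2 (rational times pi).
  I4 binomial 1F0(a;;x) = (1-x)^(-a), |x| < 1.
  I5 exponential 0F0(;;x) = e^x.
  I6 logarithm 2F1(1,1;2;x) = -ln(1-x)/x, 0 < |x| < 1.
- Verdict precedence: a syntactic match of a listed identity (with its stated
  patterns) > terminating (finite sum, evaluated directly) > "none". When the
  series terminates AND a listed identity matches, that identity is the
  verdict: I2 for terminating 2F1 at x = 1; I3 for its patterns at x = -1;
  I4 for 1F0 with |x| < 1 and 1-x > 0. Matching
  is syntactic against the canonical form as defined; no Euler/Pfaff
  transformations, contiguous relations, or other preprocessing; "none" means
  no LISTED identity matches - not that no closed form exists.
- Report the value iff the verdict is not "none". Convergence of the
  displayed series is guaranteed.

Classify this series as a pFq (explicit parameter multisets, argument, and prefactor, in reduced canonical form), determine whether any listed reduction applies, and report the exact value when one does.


x = -1/3 here; the reduced form reads 1F0, upper {1/3}, lower {-}, C = 2/3. Verdict at x = -1/3: binomial (I4) matches (the 1F0 binomial series: exponent -1/3, x = -1/3). Its exact value is (2/3) * (4/3)^(-1/3).

The tell: t_0 being 2/3, the two k-th powers (prefactor 2/3) combine into one argument.
Step ratio: r(k) = (-1/3) * (k+1/3) / [(k+1)] - rational in k, leading ratio (-1/3); with t_0 = 2/3, classification follows.


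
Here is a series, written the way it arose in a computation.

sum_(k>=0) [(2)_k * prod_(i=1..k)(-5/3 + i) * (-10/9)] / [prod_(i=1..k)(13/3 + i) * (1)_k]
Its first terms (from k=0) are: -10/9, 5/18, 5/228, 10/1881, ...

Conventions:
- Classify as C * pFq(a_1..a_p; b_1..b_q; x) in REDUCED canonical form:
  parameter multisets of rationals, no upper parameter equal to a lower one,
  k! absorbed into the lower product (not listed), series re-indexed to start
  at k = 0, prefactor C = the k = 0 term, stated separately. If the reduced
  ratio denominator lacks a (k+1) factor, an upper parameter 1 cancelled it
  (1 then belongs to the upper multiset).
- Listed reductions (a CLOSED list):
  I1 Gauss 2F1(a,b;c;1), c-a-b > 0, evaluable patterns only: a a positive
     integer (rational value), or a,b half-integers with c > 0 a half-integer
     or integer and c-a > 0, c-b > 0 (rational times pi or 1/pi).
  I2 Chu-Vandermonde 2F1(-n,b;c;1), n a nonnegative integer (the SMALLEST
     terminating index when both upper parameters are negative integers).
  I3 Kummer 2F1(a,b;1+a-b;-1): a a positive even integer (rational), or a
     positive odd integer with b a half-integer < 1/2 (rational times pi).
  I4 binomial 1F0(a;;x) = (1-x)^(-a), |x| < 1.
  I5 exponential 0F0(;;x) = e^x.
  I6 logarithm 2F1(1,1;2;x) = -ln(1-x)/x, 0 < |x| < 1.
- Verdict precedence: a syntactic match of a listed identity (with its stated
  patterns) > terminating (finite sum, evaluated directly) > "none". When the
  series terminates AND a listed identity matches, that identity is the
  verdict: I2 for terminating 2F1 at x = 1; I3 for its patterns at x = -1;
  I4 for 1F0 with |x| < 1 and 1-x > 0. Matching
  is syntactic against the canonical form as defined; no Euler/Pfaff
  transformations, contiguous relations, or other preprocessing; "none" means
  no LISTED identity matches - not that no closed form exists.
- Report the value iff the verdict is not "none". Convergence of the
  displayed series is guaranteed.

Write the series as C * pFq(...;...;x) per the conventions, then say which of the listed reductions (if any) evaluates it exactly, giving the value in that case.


Prefactor -10/9, argument 1: 2F1 with upper {-2/3, 2} over lower {16/3}. Verdict (x = 1): the Gauss summation I1 applies (x = 1: the Gamma ratio telescopes since c-a-b = 4 > 0 and a = 2 in Z>0). Sum: -65/81.

Key observation: from the first term -10/9: the lower running product (C = -10/9, x = 1) is a rising factorial.
Consecutive-term ratio: r(k) = 1 * (k-2/3) (k+2) / [(k+16/3) (k+1)] ; factor over Q: parameters, x = 1, and C = -10/9.


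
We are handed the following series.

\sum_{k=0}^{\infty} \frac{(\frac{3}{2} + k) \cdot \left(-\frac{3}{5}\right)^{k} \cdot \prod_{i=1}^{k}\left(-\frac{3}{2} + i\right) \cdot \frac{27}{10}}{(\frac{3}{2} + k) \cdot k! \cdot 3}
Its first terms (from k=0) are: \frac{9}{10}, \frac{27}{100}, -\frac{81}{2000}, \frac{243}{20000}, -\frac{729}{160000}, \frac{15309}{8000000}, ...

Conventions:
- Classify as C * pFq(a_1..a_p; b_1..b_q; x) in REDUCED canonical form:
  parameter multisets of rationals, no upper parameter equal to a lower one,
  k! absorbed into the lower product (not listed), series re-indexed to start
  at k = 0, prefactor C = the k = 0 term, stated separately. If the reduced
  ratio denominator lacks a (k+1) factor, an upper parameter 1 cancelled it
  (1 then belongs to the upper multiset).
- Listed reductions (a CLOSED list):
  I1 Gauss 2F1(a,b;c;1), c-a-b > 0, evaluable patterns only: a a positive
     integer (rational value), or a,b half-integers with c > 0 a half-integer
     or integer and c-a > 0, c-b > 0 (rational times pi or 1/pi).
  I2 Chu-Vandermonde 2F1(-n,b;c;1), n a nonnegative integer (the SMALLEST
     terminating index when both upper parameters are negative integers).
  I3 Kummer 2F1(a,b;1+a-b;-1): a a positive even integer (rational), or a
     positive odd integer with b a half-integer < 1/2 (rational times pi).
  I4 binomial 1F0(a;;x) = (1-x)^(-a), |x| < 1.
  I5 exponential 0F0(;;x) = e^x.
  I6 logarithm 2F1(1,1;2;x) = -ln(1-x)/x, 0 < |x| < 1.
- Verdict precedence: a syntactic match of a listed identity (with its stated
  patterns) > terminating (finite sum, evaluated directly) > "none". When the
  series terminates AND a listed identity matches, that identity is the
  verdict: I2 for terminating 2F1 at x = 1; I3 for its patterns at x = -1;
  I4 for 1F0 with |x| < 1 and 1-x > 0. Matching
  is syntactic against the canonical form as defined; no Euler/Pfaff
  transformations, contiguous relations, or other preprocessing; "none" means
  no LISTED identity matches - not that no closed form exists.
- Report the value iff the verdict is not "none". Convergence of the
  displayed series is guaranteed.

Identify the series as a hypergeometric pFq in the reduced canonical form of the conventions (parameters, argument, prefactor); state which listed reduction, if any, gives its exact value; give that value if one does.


Canonical form: C = \frac{9}{10} times 1F0 with upper {-\frac{1}{2}}, lower {-}, x = -\frac{3}{5}. Verdict: the I4 binomial reduction applies (the 1F0 binomial series: exponent 1/2, x = -\frac{3}{5}). Sum: \frac{9}{10} \cdot \left(\frac{8}{5}\right)^{\frac{1}{2}}.

Key observation: x = -\frac{3}{5} and k + 3/2 divides numerator and denominator alike; C = 9/10, x = -3/5 after cancelling.
Consecutive-term ratio: r(k) = -\frac{3}{5} * (k-\frac{1}{2}) / [(k+1)] ; factor over Q: parameters, x = -\frac{3}{5}, and C = \frac{9}{10}.
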